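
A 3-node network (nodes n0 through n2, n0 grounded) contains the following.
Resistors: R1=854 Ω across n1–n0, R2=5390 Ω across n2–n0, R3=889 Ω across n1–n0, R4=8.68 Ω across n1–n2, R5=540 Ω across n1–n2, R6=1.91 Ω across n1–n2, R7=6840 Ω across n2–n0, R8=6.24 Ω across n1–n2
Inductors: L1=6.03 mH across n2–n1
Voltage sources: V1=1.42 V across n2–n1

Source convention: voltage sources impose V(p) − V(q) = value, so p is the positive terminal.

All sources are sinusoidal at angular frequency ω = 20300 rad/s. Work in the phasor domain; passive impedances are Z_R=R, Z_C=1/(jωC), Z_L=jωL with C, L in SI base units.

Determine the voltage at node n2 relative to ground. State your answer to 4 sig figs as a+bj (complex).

Element admittances at ω=20300 rad/s:
  Y(R1) = 0.001171+0.000j S between n1,n0
  Y(R2) = 0.0001855+0.000j S between n2,n0
  Y(R3) = 0.001125+0.000j S between n1,n0
  Y(R4) = 0.1152+0.000j S between n1,n2
  Y(R5) = 0.001852+0.000j S between n1,n2
  Y(L1) = 0.000-0.008169j S between n2,n1
  Y(R6) = 0.5236+0.000j S between n1,n2
  Y(R7) = 0.0001462+0.000j S between n2,n0
  Y(R8) = 0.1603+0.000j S between n1,n2
  V1: constraint V(n2)−V(n1) = 1.42
Assemble and solve the 3×3 MNA system:
  V(n1)=-0.1793+0.000j  V(n2)=1.241+0.000j
  i(V1)=-1.138+0.01160j

1.241+0.000j V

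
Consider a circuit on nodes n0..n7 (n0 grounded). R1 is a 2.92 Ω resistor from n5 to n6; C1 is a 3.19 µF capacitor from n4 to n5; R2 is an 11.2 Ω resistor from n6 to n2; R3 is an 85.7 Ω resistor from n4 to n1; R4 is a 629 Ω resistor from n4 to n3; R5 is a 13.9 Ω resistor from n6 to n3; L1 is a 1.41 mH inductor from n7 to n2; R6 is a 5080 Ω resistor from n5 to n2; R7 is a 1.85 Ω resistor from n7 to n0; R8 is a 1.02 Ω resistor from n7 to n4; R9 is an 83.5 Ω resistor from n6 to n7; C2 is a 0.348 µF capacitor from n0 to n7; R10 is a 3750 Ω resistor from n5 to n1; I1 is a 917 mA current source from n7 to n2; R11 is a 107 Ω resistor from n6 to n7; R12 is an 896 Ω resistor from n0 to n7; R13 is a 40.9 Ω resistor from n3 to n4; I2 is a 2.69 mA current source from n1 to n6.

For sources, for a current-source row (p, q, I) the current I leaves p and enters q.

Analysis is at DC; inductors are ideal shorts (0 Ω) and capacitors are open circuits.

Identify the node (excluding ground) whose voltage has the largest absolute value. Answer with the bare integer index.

1

Apply KCL at each of the 7 non-ground nodes and solve the resulting linear system.
Node n1: branches {R3, R10, I2} → V_1 = -0.2271
Node n2: branches {R2, L1, R6, I1} → V_2 = 0.000
Node n3: branches {R4, R5, R13} → V_3 = 0.01399
Node n4: branches {C1, R3, R4, R8, R13} → V_4 = -0.002245
Node n5: branches {R1, C1, R6, R10} → V_5 = 0.01966
Node n6: branches {R1, R2, R5, R9, R11, I2} → V_6 = 0.01987
Node n7: branches {L1, R7, R8, R9, C2, I1, R11, R12} → V_7 = 0.000
Source currents: i(L1)=-0.9188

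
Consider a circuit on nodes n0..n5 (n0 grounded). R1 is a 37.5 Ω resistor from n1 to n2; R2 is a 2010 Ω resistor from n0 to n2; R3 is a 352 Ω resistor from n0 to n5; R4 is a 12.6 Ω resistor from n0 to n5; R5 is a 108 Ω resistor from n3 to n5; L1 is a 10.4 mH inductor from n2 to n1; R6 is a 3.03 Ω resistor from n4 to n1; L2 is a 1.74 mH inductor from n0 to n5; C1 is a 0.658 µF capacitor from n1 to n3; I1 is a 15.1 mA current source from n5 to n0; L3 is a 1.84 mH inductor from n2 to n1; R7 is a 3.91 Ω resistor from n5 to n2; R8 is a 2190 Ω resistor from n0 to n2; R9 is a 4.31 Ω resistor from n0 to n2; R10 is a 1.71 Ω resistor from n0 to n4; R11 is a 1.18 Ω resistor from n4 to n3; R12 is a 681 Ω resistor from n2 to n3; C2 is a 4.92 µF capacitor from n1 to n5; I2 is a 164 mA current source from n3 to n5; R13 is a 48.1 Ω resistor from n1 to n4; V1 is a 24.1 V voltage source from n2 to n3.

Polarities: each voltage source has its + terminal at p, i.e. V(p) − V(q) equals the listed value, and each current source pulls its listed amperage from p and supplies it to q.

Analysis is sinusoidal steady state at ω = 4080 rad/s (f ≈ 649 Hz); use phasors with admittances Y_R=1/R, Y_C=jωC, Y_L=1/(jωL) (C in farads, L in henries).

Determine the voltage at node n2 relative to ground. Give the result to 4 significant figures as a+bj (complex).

11.36+2.461j V

Apply KCL at each of the 5 non-ground nodes and solve the resulting linear system.
Node n1: branches {R1, L1, R6, C1, L3, C2, R13} → V_1 = -2.752-5.063j
Node n2: branches {R1, R2, L1, L3, R7, R8, R9, R12, V1} → V_2 = 11.36+2.461j
Node n3: branches {R5, C1, R11, R12, I2, V1} → V_3 = -12.74+2.461j
Node n4: branches {R6, R10, R11, R13} → V_4 = -6.597+0.1736j
Node n5: branches {R3, R4, R5, L2, I1, R7, C2, I2} → V_5 = 7.271+4.249j
Source currents: i(V1)=-5.283+1.895j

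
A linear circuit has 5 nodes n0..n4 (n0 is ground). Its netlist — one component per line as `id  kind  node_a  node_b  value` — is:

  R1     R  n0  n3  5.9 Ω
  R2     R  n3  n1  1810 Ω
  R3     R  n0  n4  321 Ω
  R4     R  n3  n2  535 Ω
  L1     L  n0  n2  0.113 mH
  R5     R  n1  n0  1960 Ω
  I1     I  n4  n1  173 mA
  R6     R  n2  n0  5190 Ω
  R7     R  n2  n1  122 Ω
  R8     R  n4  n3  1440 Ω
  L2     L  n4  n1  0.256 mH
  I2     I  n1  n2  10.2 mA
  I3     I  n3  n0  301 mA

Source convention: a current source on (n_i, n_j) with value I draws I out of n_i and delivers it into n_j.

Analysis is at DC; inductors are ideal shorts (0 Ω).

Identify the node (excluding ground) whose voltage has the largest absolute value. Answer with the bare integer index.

MNA unknowns: 4 node voltages V₁..V_4 plus 2 source currents (L1, L2)
R1: Y=0.1695 on G[0,3]
R2: Y=0.0005525 on G[3,1]
R3: Y=0.003115 on G[0,4]
R4: Y=0.001869 on G[3,2]
L1: row V0−V2=0, i_L1 at 0,2
R5: Y=0.0005102 on G[1,0]
I1: z[4]−=0.173, z[1]+=0.173
R6: Y=0.0001927 on G[2,0]
R7: Y=0.008197 on G[2,1]
R8: Y=0.0006944 on G[4,3]
L2: row V4−V1=0, i_L2 at 4,1
I2: z[1]−=0.0102, z[2]+=0.0102
I3: z[3]−=0.301, z[0]+=0.301
solve → V1=-0.9475, V2=0.000, V3=-1.751, V4=-0.9475
aux → i_L1=0.0008387, i_L2=-0.1706

3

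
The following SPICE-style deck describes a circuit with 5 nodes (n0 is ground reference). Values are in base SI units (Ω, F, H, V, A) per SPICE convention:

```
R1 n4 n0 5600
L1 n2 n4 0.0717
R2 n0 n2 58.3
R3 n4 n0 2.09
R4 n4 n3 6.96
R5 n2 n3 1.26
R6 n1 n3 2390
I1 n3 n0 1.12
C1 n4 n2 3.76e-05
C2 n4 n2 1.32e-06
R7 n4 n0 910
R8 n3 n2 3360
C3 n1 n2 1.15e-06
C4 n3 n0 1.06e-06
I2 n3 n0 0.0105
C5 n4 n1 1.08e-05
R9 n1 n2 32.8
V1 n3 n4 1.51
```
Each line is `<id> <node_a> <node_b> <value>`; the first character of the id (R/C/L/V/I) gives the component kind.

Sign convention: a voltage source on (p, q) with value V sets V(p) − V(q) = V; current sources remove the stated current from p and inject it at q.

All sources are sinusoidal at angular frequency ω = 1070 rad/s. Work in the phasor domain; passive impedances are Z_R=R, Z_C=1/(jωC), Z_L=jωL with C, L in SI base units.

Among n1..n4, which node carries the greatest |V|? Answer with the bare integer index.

4

Apply KCL at each of the 4 non-ground nodes and solve the resulting linear system.
Node n1: branches {R6, C3, C5, R9} → V_1 = -1.033-0.5414j
Node n2: branches {L1, R2, R5, C1, C2, R8, C3, R9} → V_2 = -0.8104-0.06742j
Node n3: branches {R4, R5, R6, I1, R8, C4, I2, V1} → V_3 = -0.8175+0.004343j
Node n4: branches {R1, L1, R3, R4, C1, C2, R7, C5, V1} → V_4 = -2.327+0.004343j
Source currents: i(V1)=-1.342-0.05627j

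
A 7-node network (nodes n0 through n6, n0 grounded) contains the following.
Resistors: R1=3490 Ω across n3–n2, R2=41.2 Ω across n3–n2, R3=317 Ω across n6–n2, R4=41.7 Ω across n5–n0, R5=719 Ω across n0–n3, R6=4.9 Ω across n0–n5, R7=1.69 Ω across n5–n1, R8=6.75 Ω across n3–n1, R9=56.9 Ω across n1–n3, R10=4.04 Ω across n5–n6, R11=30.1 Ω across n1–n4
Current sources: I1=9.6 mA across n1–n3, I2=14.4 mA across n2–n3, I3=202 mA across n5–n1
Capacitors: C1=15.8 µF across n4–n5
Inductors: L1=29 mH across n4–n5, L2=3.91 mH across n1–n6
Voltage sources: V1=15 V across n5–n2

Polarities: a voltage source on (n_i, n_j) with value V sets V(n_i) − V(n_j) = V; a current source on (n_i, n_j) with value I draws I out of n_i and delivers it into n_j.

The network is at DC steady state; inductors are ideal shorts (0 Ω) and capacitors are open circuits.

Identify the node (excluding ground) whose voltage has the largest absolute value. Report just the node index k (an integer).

Apply KCL at each of the 6 non-ground nodes and solve the resulting linear system.
Node n1: branches {I1, I3, R7, R8, R9, R11, L2} → V_1 = -0.1582
Node n2: branches {R1, R2, R3, I2, V1} → V_2 = -14.99
Node n3: branches {R1, R2, I1, R5, I2, R8, R9} → V_3 = -1.932
Node n4: branches {C1, L1, R11} → V_4 = 0.01178
Node n5: branches {R4, I3, R6, R7, C1, L1, R10, V1} → V_5 = 0.01178
Node n6: branches {R3, R10, L2} → V_6 = -0.1582
Source currents: i(L1)=-0.005648, i(L2)=0.004699, i(V1)=-0.3530

2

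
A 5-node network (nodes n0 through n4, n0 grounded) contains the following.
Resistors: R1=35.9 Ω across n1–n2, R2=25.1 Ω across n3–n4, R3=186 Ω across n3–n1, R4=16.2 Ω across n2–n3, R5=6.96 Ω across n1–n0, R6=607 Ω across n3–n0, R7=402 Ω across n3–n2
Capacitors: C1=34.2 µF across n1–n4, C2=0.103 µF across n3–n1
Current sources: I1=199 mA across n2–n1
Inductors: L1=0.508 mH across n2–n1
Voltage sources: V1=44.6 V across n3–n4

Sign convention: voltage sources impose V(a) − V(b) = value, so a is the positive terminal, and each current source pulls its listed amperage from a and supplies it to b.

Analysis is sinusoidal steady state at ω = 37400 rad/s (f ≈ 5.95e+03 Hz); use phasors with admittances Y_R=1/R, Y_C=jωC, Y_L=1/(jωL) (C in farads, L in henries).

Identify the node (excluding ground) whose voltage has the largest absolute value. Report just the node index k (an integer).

Element admittances at ω=37400 rad/s:
  Y(R1) = 0.02786+0.000j S between n1,n2
  Y(C1) = 0.000+1.279j S between n1,n4
  Y(R2) = 0.03984+0.000j S between n3,n4
  Y(R3) = 0.005376+0.000j S between n3,n1
  I1: injects 0.199 A into n1 (from n2)
  Y(R4) = 0.06173+0.000j S between n2,n3
  Y(L1) = 0.000-0.05263j S between n2,n1
  Y(C2) = 0.000+0.003852j S between n3,n1
  Y(R5) = 0.1437+0.000j S between n1,n0
  Y(R6) = 0.001647+0.000j S between n3,n0
  Y(R7) = 0.002488+0.000j S between n3,n2
  V1: constraint V(n3)−V(n4) = 44.6
Assemble and solve the 5×5 MNA system:
  V(n1)=-0.5108-0.01608j  V(n2)=21.12+13.34j  V(n3)=44.54+1.403j  V(n4)=-0.05501+1.403j
  i(V1)=-3.591+0.5829j

3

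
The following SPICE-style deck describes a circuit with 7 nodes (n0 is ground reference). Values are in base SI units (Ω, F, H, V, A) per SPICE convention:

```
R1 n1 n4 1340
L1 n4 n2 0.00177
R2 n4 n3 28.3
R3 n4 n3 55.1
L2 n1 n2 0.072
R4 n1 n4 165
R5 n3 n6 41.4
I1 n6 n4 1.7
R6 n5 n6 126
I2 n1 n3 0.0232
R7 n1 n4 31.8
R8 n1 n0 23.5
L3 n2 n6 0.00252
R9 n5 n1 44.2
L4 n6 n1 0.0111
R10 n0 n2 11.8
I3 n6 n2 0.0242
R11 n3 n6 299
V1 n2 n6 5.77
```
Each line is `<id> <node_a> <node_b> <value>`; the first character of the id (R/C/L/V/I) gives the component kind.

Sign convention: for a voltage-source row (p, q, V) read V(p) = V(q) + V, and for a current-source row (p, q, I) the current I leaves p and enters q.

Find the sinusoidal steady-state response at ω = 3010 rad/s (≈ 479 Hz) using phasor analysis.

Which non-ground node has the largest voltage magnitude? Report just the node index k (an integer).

Apply KCL at each of the 6 non-ground nodes and solve the resulting linear system.
Node n1: branches {R1, L2, R4, I2, R7, R8, R9, L4} → V_1 = -1.734+3.457j
Node n2: branches {L1, L2, L3, R10, I3, V1} → V_2 = 0.8708-1.736j
Node n3: branches {R2, R3, R5, I2, R11} → V_3 = 0.02235+3.332j
Node n4: branches {R1, L1, R2, R3, R4, I1, R7} → V_4 = 2.119+5.938j
Node n5: branches {R6, R9} → V_5 = -2.556+2.109j
Node n6: branches {R5, I1, R6, L3, L4, I3, R11, V1} → V_6 = -4.899-1.736j
Source currents: i(V1)=1.415+0.6855j

4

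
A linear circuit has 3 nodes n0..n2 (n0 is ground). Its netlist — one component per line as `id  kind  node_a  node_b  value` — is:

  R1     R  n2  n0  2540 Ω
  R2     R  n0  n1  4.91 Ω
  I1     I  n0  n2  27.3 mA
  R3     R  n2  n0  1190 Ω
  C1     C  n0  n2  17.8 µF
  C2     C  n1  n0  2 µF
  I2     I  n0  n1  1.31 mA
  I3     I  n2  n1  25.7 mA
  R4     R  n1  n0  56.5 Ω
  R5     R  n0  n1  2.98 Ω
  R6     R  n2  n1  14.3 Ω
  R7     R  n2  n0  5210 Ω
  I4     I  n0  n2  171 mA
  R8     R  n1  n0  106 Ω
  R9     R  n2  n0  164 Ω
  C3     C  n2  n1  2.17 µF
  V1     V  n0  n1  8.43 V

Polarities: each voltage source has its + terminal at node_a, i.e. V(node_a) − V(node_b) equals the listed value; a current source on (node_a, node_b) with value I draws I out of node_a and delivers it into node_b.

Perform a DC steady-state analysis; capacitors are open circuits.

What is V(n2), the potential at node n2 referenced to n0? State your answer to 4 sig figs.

-5.383 V

Apply KCL at each of the 2 non-ground nodes and solve the resulting linear system.
Node n1: branches {R2, C2, I2, I3, R4, R5, R6, R8, C3, V1} → V_1 = -8.430
Node n2: branches {R1, I1, R3, C1, I3, R6, R7, I4, R9, C3} → V_2 = -5.383
Source currents: i(V1)=-5.015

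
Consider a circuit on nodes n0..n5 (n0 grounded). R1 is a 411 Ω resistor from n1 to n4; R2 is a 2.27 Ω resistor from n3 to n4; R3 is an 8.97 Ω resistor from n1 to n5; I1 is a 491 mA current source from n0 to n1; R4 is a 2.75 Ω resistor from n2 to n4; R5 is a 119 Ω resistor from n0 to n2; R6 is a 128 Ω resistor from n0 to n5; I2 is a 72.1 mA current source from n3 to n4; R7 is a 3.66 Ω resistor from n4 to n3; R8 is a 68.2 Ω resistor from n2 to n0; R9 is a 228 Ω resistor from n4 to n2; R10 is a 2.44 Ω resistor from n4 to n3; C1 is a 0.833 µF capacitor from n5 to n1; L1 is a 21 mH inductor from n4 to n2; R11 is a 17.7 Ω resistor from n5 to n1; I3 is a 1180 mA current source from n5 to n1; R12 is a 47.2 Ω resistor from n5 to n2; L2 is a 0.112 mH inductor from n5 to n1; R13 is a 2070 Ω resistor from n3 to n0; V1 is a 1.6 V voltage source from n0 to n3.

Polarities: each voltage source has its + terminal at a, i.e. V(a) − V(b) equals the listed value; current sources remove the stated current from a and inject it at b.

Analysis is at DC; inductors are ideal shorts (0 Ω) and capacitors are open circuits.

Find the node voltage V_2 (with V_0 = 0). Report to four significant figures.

Apply KCL at each of the 5 non-ground nodes and solve the resulting linear system.
Node n1: branches {R1, R3, I1, C1, R11, I3, L2} → V_1 = 14.74
Node n2: branches {R4, R5, R8, R9, L1, R12} → V_2 = -1.177
Node n3: branches {R2, I2, R7, R10, R13, V1} → V_3 = -1.600
Node n4: branches {R1, R2, R4, I2, R7, R9, R10, L1} → V_4 = -1.177
Node n5: branches {R3, R6, C1, R11, I3, R12, L2} → V_5 = 14.74
Source currents: i(L1)=-0.3643, i(L2)=-1.632, i(V1)=-0.4038

-1.177 V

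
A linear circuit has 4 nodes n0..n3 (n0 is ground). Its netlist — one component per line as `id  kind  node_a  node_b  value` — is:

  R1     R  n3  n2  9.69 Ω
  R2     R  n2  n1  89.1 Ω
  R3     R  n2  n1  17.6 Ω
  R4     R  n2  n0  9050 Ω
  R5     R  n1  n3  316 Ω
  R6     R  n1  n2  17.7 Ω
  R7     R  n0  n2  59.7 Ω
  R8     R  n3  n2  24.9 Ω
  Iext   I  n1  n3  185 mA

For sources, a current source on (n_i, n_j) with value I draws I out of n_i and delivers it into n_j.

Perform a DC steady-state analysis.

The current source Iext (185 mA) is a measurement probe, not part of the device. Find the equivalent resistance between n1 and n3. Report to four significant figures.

R_eq = 14.32 Ω

MNA unknowns: 3 node voltages V₁..V_3
R1: Y=0.1032 on G[3,2]
R2: Y=0.01122 on G[2,1]
R3: Y=0.05682 on G[2,1]
R4: Y=0.0001105 on G[2,0]
R5: Y=0.003165 on G[1,3]
R6: Y=0.05650 on G[1,2]
R7: Y=0.01675 on G[0,2]
R8: Y=0.04016 on G[3,2]
Iext: z[1]−=0.185, z[3]+=0.185
solve → V1=-1.418, V2=0.000, V3=1.232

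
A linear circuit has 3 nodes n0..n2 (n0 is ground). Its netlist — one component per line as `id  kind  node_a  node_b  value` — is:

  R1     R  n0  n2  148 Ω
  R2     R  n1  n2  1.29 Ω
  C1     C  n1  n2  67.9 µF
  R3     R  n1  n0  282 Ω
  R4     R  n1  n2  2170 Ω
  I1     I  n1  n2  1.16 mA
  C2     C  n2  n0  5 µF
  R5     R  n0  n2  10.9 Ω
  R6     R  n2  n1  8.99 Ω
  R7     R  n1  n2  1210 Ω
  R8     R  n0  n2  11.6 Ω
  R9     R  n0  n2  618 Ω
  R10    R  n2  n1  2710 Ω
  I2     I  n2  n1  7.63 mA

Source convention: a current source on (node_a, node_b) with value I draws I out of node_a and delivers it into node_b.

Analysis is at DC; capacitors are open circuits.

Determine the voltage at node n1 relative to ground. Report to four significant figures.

0.007121 V

MNA unknowns: 2 node voltages V₁..V_2
R1: Y=0.006757 on G[0,2]
R2: Y=0.7752 on G[1,2]
C1: Y=0.000 on G[1,2]
R3: Y=0.003546 on G[1,0]
R4: Y=0.0004608 on G[1,2]
I1: z[1]−=0.00116, z[2]+=0.00116
C2: Y=0.000 on G[2,0]
R5: Y=0.09174 on G[0,2]
R6: Y=0.1112 on G[2,1]
R7: Y=0.0008264 on G[1,2]
R8: Y=0.08621 on G[0,2]
R9: Y=0.001618 on G[0,2]
R10: Y=0.0003690 on G[2,1]
I2: z[2]−=0.00763, z[1]+=0.00763
solve → V1=0.007121, V2=-0.0001355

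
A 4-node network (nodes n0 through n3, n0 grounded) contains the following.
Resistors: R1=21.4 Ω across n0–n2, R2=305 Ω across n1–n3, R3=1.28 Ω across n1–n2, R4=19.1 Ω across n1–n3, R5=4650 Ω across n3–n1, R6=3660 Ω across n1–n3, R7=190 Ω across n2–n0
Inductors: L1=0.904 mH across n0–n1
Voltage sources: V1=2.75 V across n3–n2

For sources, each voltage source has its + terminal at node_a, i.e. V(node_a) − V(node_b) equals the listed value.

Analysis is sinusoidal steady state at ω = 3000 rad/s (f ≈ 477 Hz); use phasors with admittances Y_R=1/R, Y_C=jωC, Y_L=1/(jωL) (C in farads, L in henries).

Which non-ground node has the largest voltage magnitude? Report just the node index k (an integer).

3

Apply KCL at each of the 3 non-ground nodes and solve the resulting linear system.
Node n1: branches {L1, R2, R3, R4, R5, R6} → V_1 = 0.003192+0.02405j
Node n2: branches {R1, R3, R7, V1} → V_2 = -0.1705+0.02264j
Node n3: branches {R2, R4, R5, R6, V1} → V_3 = 2.579+0.02264j
Source currents: i(V1)=-0.1446+7.889e-05j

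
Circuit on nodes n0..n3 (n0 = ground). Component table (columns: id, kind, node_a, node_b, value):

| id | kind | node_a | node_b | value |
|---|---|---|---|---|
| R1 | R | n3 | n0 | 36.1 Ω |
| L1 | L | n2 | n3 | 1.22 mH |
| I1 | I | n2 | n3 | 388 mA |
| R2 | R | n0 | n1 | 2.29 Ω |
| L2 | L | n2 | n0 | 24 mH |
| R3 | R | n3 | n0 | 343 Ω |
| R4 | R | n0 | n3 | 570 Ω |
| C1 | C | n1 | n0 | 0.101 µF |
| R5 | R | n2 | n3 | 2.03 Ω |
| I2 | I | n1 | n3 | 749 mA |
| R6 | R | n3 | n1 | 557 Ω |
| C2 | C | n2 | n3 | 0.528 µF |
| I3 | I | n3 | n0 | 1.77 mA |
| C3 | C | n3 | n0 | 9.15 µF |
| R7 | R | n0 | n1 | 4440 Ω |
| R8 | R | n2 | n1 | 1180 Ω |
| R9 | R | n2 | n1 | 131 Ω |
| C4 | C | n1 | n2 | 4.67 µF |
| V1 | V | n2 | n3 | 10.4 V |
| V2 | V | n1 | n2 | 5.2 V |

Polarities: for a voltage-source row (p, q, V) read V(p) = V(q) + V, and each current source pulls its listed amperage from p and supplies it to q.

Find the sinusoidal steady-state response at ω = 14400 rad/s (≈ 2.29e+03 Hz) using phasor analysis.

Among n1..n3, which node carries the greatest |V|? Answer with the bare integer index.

3

Apply KCL at each of the 3 non-ground nodes and solve the resulting linear system.
Node n1: branches {R2, C1, I2, R6, R7, R8, R9, C4, V2} → V_1 = 2.117+3.760j
Node n2: branches {L1, I1, L2, R5, C2, R8, R9, C4, V1, V2} → V_2 = -3.083+3.760j
Node n3: branches {R1, L1, I1, R3, R4, R5, I2, R6, C2, I3, C3, V1} → V_3 = -13.48+3.760j
Source currents: i(V1)=-7.218-1.142j, i(V2)=-1.740-1.996j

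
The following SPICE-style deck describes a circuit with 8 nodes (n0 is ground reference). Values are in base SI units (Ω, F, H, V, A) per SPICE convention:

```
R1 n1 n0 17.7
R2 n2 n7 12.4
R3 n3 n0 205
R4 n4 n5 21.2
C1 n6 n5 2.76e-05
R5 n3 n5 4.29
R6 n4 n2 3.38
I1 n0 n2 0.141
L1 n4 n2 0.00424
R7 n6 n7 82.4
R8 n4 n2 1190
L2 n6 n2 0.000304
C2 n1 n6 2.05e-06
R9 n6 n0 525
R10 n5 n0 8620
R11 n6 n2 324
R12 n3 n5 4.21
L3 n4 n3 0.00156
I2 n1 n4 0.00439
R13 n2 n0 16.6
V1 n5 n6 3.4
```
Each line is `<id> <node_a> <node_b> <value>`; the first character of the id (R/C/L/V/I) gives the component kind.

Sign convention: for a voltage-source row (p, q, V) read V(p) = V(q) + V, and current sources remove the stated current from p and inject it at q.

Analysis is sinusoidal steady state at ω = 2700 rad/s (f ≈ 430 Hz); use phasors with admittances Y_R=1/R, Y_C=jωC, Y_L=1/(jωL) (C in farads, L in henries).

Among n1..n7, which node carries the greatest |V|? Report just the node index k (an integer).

5

Element admittances at ω=2700 rad/s:
  Y(R1) = 0.05650+0.000j S between n1,n0
  Y(R2) = 0.08065+0.000j S between n2,n7
  Y(R3) = 0.004878+0.000j S between n3,n0
  Y(R4) = 0.04717+0.000j S between n4,n5
  Y(C1) = 0.000+0.07452j S between n6,n5
  Y(R5) = 0.2331+0.000j S between n3,n5
  Y(R6) = 0.2959+0.000j S between n4,n2
  I1: injects 0.141 A into n2 (from n0)
  Y(L1) = 0.000-0.08735j S between n4,n2
  Y(R7) = 0.01214+0.000j S between n6,n7
  Y(R8) = 0.0008403+0.000j S between n4,n2
  Y(L2) = 0.000-1.218j S between n6,n2
  Y(C2) = 0.000+0.005535j S between n1,n6
  Y(R9) = 0.001905+0.000j S between n6,n0
  Y(R10) = 0.0001160+0.000j S between n5,n0
  Y(R11) = 0.003086+0.000j S between n6,n2
  Y(R12) = 0.2375+0.000j S between n3,n5
  Y(L3) = 0.000-0.2374j S between n4,n3
  I2: injects 0.00439 A into n4 (from n1)
  Y(R13) = 0.06024+0.000j S between n2,n0
  V1: constraint V(n5)−V(n6) = 3.4
Assemble and solve the 8×8 MNA system:
  V(n1)=-0.01754+0.1670j  V(n2)=1.926-0.1591j  V(n3)=4.537+0.2159j  V(n4)=3.219-0.7807j  V(n5)=5.087-0.4471j  V(n6)=1.687-0.4471j  V(n7)=1.895-0.1968j
  i(V1)=-0.3475+0.04294j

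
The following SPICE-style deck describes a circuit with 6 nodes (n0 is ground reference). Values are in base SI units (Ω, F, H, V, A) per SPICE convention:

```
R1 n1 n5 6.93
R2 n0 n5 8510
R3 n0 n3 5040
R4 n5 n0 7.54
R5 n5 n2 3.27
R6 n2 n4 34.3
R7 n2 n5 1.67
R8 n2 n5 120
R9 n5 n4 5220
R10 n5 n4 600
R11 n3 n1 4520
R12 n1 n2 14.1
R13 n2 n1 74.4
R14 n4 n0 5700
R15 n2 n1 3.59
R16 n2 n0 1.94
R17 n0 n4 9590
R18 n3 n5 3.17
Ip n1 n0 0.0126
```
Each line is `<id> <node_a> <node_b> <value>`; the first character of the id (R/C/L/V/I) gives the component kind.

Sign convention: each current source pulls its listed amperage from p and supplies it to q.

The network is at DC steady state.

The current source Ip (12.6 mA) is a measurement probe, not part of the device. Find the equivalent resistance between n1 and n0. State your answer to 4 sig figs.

R_eq = 3.518 Ω

Element admittances at DC:
  Y(R1) = 0.1443 S between n1,n5
  Y(R2) = 0.0001175 S between n0,n5
  Y(R3) = 0.0001984 S between n0,n3
  Y(R4) = 0.1326 S between n5,n0
  Y(R5) = 0.3058 S between n5,n2
  Y(R6) = 0.02915 S between n2,n4
  Y(R7) = 0.5988 S between n2,n5
  Y(R8) = 0.008333 S between n2,n5
  Y(R9) = 0.0001916 S between n5,n4
  Y(R10) = 0.001667 S between n5,n4
  Y(R11) = 0.0002212 S between n3,n1
  Y(R12) = 0.07092 S between n1,n2
  Y(R13) = 0.01344 S between n2,n1
  Y(R14) = 0.0001754 S between n4,n0
  Y(R15) = 0.2786 S between n2,n1
  Y(R16) = 0.5155 S between n2,n0
  Y(R17) = 0.0001043 S between n0,n4
  Y(R18) = 0.3155 S between n3,n5
  Ip: injects 0.0126 A into n0 (from n1)
Assemble and solve the 5×5 MNA system:
  V(n1)=-0.04433  V(n2)=-0.01924  V(n3)=-0.02014  V(n4)=-0.01912  V(n5)=-0.02014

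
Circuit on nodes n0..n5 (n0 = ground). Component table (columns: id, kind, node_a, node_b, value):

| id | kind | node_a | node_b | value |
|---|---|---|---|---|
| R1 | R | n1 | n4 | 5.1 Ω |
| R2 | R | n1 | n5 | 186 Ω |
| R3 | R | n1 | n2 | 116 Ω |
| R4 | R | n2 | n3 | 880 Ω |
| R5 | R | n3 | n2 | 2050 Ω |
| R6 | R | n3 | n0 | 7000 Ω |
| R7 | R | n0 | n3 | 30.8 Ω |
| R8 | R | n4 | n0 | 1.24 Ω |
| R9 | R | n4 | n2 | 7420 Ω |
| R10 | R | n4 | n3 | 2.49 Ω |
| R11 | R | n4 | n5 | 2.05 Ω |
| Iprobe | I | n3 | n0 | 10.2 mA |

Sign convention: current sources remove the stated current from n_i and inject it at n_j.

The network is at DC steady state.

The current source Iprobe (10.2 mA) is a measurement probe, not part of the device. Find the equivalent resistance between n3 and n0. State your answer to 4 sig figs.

Apply KCL at each of the 5 non-ground nodes and solve the resulting linear system.
Node n1: branches {R1, R2, R3} → V_1 = -0.01143
Node n2: branches {R3, R4, R5, R9} → V_2 = -0.01494
Node n3: branches {R4, R5, R6, R7, R10, Iprobe} → V_3 = -0.03385
Node n4: branches {R1, R8, R9, R10, R11} → V_4 = -0.01128
Node n5: branches {R2, R11} → V_5 = -0.01128

R_eq = 3.319 Ω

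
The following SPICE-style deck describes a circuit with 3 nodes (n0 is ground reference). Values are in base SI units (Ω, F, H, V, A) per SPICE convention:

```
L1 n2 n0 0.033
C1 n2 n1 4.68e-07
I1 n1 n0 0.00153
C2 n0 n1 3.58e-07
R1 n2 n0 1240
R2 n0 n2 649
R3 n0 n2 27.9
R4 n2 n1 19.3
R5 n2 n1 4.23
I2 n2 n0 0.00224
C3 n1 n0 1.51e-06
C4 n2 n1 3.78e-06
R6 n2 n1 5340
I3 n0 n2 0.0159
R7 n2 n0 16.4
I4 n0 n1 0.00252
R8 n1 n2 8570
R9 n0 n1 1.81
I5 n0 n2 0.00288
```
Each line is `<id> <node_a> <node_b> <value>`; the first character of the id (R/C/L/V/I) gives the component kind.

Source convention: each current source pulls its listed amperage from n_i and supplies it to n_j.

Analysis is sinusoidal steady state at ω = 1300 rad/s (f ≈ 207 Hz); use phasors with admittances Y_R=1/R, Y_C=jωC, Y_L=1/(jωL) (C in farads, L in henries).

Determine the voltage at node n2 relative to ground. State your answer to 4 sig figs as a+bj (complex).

Apply KCL at each of the 2 non-ground nodes and solve the resulting linear system.
Node n1: branches {C1, I1, C2, R4, R5, C3, C4, R6, I4, R8, R9} → V_1 = 0.02112+0.001613j
Node n2: branches {L1, C1, R1, R2, R3, R4, R5, I2, C4, R6, I3, R7, R8, I5} → V_2 = 0.05817+0.004170j

0.05817+0.004170j V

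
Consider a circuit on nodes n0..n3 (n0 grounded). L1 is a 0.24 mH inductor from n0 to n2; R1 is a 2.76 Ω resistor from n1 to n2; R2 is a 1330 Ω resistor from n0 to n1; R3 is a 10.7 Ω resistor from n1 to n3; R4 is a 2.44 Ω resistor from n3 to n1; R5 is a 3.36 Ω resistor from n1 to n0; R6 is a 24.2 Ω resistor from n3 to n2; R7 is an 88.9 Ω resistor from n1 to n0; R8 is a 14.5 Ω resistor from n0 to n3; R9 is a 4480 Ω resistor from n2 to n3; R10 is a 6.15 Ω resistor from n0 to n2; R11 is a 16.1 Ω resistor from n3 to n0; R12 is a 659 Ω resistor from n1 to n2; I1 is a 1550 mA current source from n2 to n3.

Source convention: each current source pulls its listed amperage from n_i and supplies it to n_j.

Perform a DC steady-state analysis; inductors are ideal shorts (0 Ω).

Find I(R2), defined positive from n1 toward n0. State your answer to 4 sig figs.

0.001082 A

Element admittances at DC:
  L1: short n0↔n2 (DC inductor)
  Y(R1) = 0.3623 S between n1,n2
  Y(R2) = 0.0007519 S between n0,n1
  Y(R3) = 0.09346 S between n1,n3
  Y(R4) = 0.4098 S between n3,n1
  Y(R5) = 0.2976 S between n1,n0
  Y(R6) = 0.04132 S between n3,n2
  Y(R7) = 0.01125 S between n1,n0
  Y(R8) = 0.06897 S between n0,n3
  Y(R9) = 0.0002232 S between n2,n3
  Y(R10) = 0.1626 S between n0,n2
  Y(R11) = 0.06211 S between n3,n0
  Y(R12) = 0.001517 S between n1,n2
  I1: injects 1.55 A into n3 (from n2)
Assemble and solve the 4×4 MNA system:
  V(n1)=1.439  V(n2)=0.000  V(n3)=3.365
  i(L1)=0.8866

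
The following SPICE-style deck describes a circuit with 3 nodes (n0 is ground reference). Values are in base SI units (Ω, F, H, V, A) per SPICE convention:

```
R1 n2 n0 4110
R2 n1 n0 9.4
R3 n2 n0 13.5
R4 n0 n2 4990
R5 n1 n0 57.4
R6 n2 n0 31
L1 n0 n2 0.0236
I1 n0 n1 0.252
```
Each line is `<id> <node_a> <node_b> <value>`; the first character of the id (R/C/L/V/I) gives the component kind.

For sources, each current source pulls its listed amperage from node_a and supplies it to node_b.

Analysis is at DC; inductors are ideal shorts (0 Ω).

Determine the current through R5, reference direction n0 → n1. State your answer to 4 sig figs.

-0.03546 A

MNA unknowns: 2 node voltages V₁..V_2 plus 1 source current (L1)
R1: Y=0.0002433 on G[2,0]
R2: Y=0.1064 on G[1,0]
R3: Y=0.07407 on G[2,0]
R4: Y=0.0002004 on G[0,2]
R5: Y=0.01742 on G[1,0]
R6: Y=0.03226 on G[2,0]
L1: row V0−V2=0, i_L1 at 0,2
I1: z[0]−=0.252, z[1]+=0.252
solve → V1=2.035, V2=0.000
aux → i_L1=0.000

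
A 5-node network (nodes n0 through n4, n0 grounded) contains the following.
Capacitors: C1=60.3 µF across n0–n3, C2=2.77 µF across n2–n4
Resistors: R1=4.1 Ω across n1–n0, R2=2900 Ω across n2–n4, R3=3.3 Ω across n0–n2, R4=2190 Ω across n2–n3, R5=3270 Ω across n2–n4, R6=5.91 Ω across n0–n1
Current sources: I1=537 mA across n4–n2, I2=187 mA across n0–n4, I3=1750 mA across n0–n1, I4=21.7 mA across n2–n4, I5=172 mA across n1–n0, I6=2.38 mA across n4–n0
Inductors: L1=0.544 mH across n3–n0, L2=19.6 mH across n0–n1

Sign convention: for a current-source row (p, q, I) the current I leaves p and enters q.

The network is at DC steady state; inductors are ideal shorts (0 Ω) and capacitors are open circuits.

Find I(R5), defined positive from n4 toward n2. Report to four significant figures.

MNA unknowns: 4 node voltages V₁..V_4 plus 2 source currents (L1, L2)
C1: Y=0.000 on G[0,3]
R1: Y=0.2439 on G[1,0]
R2: Y=0.0003448 on G[2,4]
R3: Y=0.3030 on G[0,2]
R4: Y=0.0004566 on G[2,3]
I1: z[4]−=0.537, z[2]+=0.537
L1: row V3−V0=0, i_L1 at 3,0
L2: row V0−V1=0, i_L2 at 0,1
I2: z[0]−=0.187, z[4]+=0.187
I3: z[0]−=1.75, z[1]+=1.75
R5: Y=0.0003058 on G[2,4]
R6: Y=0.1692 on G[0,1]
I4: z[2]−=0.0217, z[4]+=0.0217
I5: z[1]−=0.172, z[0]+=0.172
C2: Y=0.000 on G[2,4]
I6: z[4]−=0.00238, z[0]+=0.00238
solve → V1=0.000, V2=0.6083, V3=0.000, V4=-507.6
aux → i_L1=0.0002778, i_L2=-1.578

-0.1554 A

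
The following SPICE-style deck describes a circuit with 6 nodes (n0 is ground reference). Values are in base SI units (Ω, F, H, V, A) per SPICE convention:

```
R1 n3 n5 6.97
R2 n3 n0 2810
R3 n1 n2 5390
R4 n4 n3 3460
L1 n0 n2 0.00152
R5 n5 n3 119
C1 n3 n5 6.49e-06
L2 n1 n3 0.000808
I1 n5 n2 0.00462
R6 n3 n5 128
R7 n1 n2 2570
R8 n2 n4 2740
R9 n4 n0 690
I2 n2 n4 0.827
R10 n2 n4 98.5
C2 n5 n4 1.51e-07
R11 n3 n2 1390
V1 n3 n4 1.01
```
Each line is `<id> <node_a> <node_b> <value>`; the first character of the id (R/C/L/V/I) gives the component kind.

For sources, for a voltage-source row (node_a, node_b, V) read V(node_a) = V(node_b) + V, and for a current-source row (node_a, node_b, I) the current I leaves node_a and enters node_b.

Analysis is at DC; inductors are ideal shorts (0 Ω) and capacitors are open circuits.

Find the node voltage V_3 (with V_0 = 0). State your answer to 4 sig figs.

Apply KCL at each of the 5 non-ground nodes and solve the resulting linear system.
Node n1: branches {R3, L2, R7} → V_1 = 61.28
Node n2: branches {R3, L1, I1, R7, R8, I2, R10, R11} → V_2 = 0.000
Node n3: branches {R1, R2, R4, R5, C1, L2, R6, R11, V1} → V_3 = 61.28
Node n4: branches {R4, R8, R9, I2, R10, C2, V1} → V_4 = 60.27
Node n5: branches {R1, R5, C1, I1, R6, C2} → V_5 = 61.25
Source currents: i(L1)=0.1092, i(L2)=-0.03522, i(V1)=-0.1060

61.28 V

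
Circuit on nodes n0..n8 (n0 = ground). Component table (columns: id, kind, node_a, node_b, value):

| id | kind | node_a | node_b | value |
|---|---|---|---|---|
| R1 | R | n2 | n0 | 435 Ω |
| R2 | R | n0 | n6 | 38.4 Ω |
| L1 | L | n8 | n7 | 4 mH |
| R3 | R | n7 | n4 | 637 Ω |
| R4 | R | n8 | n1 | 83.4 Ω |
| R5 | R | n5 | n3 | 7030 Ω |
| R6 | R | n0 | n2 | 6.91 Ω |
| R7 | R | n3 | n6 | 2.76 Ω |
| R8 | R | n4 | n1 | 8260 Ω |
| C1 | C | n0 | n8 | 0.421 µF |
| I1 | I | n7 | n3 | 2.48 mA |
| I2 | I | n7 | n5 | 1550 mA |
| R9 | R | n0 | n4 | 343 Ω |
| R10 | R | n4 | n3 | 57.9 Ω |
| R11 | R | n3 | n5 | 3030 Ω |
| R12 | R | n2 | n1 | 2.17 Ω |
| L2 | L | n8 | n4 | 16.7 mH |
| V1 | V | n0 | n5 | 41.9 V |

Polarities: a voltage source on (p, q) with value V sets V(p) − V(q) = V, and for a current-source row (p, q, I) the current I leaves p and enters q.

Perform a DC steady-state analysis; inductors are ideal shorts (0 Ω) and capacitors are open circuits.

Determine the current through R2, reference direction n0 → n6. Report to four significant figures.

Element admittances at DC:
  Y(R1) = 0.002299 S between n2,n0
  Y(R2) = 0.02604 S between n0,n6
  L1: short n8↔n7 (DC inductor)
  Y(R3) = 0.001570 S between n7,n4
  Y(R4) = 0.01199 S between n8,n1
  Y(R5) = 0.0001422 S between n5,n3
  Y(R6) = 0.1447 S between n0,n2
  Y(R7) = 0.3623 S between n3,n6
  Y(R8) = 0.0001211 S between n4,n1
  Y(C1) = 0.000 S between n0,n8
  I1: injects 0.00248 A into n3 (from n7)
  I2: injects 1.55 A into n5 (from n7)
  Y(R9) = 0.002915 S between n0,n4
  Y(R10) = 0.01727 S between n4,n3
  Y(R11) = 0.0003300 S between n3,n5
  Y(R12) = 0.4608 S between n2,n1
  L2: short n8↔n4 (DC inductor)
  V1: constraint V(n0)−V(n5) = 41.9
Assemble and solve the 11×11 MNA system:
  V(n1)=-6.365  V(n2)=-4.826  V(n3)=-27.09  V(n4)=-64.94  V(n5)=-41.90  V(n6)=-25.28  V(n7)=-64.94  V(n8)=-64.94
  i(L1)=1.552  i(L2)=-0.8501  i(V1)=-1.557

0.6582 A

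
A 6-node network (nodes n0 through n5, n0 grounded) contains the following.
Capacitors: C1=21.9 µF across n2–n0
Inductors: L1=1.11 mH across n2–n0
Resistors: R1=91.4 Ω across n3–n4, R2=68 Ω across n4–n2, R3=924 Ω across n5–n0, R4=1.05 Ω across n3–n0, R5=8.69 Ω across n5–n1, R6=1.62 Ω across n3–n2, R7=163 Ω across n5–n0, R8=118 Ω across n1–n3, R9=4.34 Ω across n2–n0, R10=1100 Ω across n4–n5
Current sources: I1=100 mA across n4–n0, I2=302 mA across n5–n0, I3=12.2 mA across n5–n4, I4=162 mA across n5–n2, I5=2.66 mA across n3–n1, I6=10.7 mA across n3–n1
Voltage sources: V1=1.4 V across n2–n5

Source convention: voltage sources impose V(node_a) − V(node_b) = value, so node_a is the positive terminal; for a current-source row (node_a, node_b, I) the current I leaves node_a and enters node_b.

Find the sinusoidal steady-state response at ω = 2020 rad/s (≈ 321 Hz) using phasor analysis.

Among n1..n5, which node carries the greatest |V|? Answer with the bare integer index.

MNA unknowns: 5 node voltages V₁..V_5 plus 1 source current (V1)
C1: Y=0.000+0.04424j on G[2,0]
L1: Y=0.000-0.4460j on G[2,0]
R1: Y=0.01094+0.000j on G[3,4]
I1: z[4]−=0.1, z[0]+=0.1
R2: Y=0.01471+0.000j on G[4,2]
R3: Y=0.001082+0.000j on G[5,0]
R4: Y=0.9524+0.000j on G[3,0]
R5: Y=0.1151+0.000j on G[5,1]
R6: Y=0.6173+0.000j on G[3,2]
R7: Y=0.006135+0.000j on G[5,0]
I2: z[5]−=0.302, z[0]+=0.302
I3: z[5]−=0.0122, z[4]+=0.0122
I4: z[5]−=0.162, z[2]+=0.162
I5: z[3]−=0.00266, z[1]+=0.00266
R8: Y=0.008475+0.000j on G[1,3]
I6: z[3]−=0.0107, z[1]+=0.0107
R9: Y=0.2304+0.000j on G[2,0]
R10: Y=0.0009091+0.000j on G[4,5]
V1: row V2−V5=1.4, i_V1 at 2,5
solve → V1=-1.587-0.2525j, V2=-0.4048-0.2634j, V3=-0.1994-0.1050j, V4=-3.674-0.1981j, V5=-1.805-0.2634j
aux → i_V1=0.4398-0.003210j

4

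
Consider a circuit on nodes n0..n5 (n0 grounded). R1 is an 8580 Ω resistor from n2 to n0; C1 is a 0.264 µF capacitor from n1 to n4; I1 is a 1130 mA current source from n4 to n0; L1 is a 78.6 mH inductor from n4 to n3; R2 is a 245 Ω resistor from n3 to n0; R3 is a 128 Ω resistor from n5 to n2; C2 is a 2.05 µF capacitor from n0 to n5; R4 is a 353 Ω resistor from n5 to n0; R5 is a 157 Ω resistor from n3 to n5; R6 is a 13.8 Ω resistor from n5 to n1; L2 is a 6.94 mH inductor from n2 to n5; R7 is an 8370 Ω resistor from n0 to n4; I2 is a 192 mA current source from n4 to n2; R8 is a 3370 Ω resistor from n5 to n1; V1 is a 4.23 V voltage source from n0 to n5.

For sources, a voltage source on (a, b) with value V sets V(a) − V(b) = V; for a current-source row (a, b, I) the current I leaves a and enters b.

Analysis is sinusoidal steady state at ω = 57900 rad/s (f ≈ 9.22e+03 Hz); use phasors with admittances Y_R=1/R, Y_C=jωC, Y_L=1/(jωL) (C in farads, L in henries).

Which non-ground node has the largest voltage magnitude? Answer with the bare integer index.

4

Element admittances at ω=57900 rad/s:
  Y(R1) = 0.0001166+0.000j S between n2,n0
  Y(C1) = 0.000+0.01529j S between n1,n4
  I1: injects 1.13 A into n0 (from n4)
  Y(L1) = 0.000-0.0002197j S between n4,n3
  Y(R2) = 0.004082+0.000j S between n3,n0
  Y(R3) = 0.007812+0.000j S between n5,n2
  Y(C2) = 0.000+0.1187j S between n0,n5
  Y(R4) = 0.002833+0.000j S between n5,n0
  Y(R5) = 0.006369+0.000j S between n3,n5
  Y(R6) = 0.07246+0.000j S between n5,n1
  Y(L2) = 0.000-0.002489j S between n2,n5
  Y(R7) = 0.0001195+0.000j S between n0,n4
  I2: injects 0.192 A into n2 (from n4)
  Y(R8) = 0.0002967+0.000j S between n5,n1
  V1: constraint V(n0)−V(n5) = 4.23
Assemble and solve the 6×6 MNA system:
  V(n1)=-22.62-0.2125j  V(n2)=17.87+6.936j  V(n3)=-0.7518+0.4811j  V(n4)=-23.63+87.34j  V(n5)=-4.230+0.000j
  i(V1)=1.114-0.4889j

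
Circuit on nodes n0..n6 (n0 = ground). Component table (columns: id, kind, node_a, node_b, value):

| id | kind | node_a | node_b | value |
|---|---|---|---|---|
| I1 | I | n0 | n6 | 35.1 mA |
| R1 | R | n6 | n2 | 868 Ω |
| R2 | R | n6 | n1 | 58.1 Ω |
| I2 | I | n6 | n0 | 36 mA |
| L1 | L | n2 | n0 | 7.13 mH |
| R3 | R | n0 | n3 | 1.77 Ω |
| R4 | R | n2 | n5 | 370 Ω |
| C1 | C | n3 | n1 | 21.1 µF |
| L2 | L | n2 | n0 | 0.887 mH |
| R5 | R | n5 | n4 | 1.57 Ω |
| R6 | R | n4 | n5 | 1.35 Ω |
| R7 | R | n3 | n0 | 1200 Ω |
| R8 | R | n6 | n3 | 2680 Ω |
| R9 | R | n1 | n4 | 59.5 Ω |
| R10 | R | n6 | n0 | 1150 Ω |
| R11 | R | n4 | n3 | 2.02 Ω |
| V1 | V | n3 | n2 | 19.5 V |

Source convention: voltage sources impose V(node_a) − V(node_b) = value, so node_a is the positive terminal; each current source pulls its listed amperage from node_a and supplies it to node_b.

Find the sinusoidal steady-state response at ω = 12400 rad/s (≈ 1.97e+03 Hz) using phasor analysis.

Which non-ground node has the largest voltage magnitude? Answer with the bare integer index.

2

Apply KCL at each of the 6 non-ground nodes and solve the resulting linear system.
Node n1: branches {R2, C1, R9} → V_1 = 0.6188-3.320j
Node n2: branches {R1, L1, R4, L2, V1} → V_2 = -18.89-3.407j
Node n3: branches {R3, C1, R7, R8, R11, V1} → V_3 = 0.6150-3.407j
Node n4: branches {R5, R6, R9, R11} → V_4 = 0.5129-3.404j
Node n5: branches {R4, R5, R6} → V_5 = 0.4749-3.404j
Node n6: branches {I1, R1, R2, I2, R8, R10} → V_6 = -0.6007-3.180j
Source currents: i(V1)=-0.4217+1.930j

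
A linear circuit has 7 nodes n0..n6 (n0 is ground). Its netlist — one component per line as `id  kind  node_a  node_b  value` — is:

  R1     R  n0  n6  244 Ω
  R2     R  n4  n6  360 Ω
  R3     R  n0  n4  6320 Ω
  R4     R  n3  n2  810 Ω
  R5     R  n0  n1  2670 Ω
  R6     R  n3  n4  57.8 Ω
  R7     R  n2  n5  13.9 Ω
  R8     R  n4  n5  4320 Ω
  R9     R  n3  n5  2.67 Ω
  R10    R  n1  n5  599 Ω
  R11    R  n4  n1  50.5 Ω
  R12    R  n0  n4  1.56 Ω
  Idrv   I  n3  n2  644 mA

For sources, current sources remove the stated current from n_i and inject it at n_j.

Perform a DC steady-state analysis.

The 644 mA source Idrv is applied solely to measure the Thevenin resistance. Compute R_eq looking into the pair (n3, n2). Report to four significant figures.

R_eq = 16.23 Ω

MNA unknowns: 6 node voltages V₁..V_6
R1: Y=0.004098 on G[0,6]
R2: Y=0.002778 on G[4,6]
R3: Y=0.0001582 on G[0,4]
R4: Y=0.001235 on G[3,2]
R5: Y=0.0003745 on G[0,1]
R6: Y=0.01730 on G[3,4]
R7: Y=0.07194 on G[2,5]
R8: Y=0.0002315 on G[4,5]
R9: Y=0.3745 on G[3,5]
R10: Y=0.001669 on G[1,5]
R11: Y=0.01980 on G[4,1]
R12: Y=0.6410 on G[0,4]
Idrv: z[3]−=0.644, z[2]+=0.644
solve → V1=0.1162, V2=10.29, V3=-0.1561, V4=-6.772e-05, V5=1.522, V6=-2.736e-05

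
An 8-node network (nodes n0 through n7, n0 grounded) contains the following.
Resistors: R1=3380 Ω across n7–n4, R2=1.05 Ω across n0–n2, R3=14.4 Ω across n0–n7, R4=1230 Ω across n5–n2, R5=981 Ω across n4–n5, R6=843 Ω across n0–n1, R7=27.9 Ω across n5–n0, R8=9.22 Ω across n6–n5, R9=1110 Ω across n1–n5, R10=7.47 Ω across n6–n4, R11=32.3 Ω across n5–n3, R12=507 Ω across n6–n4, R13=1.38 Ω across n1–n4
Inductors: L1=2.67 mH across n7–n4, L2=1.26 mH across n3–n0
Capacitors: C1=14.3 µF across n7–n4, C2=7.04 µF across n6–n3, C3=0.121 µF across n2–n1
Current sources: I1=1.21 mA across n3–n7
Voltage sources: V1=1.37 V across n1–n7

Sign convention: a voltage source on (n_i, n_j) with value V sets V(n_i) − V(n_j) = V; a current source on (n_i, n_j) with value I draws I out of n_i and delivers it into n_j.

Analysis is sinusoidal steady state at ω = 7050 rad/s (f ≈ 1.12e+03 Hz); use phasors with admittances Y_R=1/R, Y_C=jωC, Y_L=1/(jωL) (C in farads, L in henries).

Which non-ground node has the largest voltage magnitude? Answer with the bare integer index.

1

Element admittances at ω=7050 rad/s:
  Y(R1) = 0.0002959+0.000j S between n7,n4
  Y(L1) = 0.000-0.05313j S between n7,n4
  Y(R2) = 0.9524+0.000j S between n0,n2
  Y(R3) = 0.06944+0.000j S between n0,n7
  Y(R4) = 0.0008130+0.000j S between n5,n2
  Y(R5) = 0.001019+0.000j S between n4,n5
  Y(R6) = 0.001186+0.000j S between n0,n1
  Y(C1) = 0.000+0.1008j S between n7,n4
  I1: injects 0.00121 A into n7 (from n3)
  Y(R7) = 0.03584+0.000j S between n5,n0
  Y(R8) = 0.1085+0.000j S between n6,n5
  Y(R9) = 0.0009009+0.000j S between n1,n5
  Y(C2) = 0.000+0.04963j S between n6,n3
  Y(R10) = 0.1339+0.000j S between n6,n4
  Y(R11) = 0.03096+0.000j S between n5,n3
  Y(R12) = 0.001972+0.000j S between n6,n4
  Y(R13) = 0.7246+0.000j S between n1,n4
  Y(L2) = 0.000-0.1126j S between n3,n0
  Y(C3) = 0.000+0.0008531j S between n2,n1
  V1: constraint V(n1)−V(n7) = 1.37
Assemble and solve the 8×8 MNA system:
  V(n1)=0.7405-0.09543j  V(n2)=0.0002656+0.0005850j  V(n3)=-0.08385+0.3112j  V(n4)=0.6738-0.1896j  V(n5)=0.2106-0.09084j  V(n6)=0.3571-0.2353j  V(n7)=-0.6295-0.09543j
  i(V1)=-0.04980-0.06875j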